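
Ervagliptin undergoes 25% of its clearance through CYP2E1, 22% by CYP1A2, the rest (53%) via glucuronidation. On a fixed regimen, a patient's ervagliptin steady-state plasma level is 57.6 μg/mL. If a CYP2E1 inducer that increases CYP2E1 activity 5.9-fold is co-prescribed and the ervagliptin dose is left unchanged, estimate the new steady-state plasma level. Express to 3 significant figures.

25.9 μg/mL

The CYP2E1 pathway (25% of clearance) increases to 5.9× activity: 0.25 × 5.9 = 1.475.
CYP1A2 (22%) and the residual 53% are unaffected.
New clearance relative to baseline: 1.475 + 0.22 + 0.53 = 2.225.
Steady-state plasma level ∝ 1/CL, so new value = 57.6 / 2.225 = 25.9 μg/mL.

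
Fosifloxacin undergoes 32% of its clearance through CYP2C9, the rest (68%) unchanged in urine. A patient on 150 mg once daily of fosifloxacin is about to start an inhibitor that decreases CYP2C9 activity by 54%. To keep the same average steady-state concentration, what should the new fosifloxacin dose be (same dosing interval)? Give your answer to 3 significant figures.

CYP2C9: 0.32 × 0.46 = 0.1472
Other: 0.68 (unchanged)
CL_new/CL_old = 0.1472 + 0.68 = 0.8272.
Css,avg = (dose rate)/CL, so holding Css fixed requires dose ∝ CL: 150 × 0.8272 = 124 mg.

124 mg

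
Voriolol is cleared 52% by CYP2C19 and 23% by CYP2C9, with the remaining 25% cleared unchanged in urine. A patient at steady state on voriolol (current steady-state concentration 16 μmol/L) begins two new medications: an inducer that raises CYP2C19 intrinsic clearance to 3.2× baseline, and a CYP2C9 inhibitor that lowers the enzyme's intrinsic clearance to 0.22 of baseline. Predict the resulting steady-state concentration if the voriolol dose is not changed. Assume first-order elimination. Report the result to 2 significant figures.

8.1 μmol/L

The CYP2C19 pathway (52% of clearance) is boosted to 3.2× activity: 0.52 × 3.2 = 1.664.
The CYP2C9 pathway (23% of clearance) is reduced to 0.22× activity: 0.23 × 0.22 = 0.0506.
The remaining 25% of clearance is unaffected.
Relative clearance = 1.664 + 0.0506 + 0.25 = 1.9646.
New steady-state concentration = 16 / 1.9646 = 8.1 μmol/L (concentration scales inversely with clearance).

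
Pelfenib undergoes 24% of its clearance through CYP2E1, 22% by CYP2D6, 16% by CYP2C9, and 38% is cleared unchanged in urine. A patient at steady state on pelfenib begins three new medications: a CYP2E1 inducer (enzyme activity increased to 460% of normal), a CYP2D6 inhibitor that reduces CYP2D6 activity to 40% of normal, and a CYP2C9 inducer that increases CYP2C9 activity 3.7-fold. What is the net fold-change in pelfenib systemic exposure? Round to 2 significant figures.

0.46

CYP2E1: 0.24 × 4.6 = 1.104
CYP2D6: 0.22 × 0.4 = 0.088
CYP2C9: 0.16 × 3.7 = 0.592
Other: 0.38 (unchanged)
Relative clearance = 1.104 + 0.088 + 0.592 + 0.38 = 2.164.
Systemic exposure ∝ 1/CL: fold-change = 1 / 2.164 = 0.46.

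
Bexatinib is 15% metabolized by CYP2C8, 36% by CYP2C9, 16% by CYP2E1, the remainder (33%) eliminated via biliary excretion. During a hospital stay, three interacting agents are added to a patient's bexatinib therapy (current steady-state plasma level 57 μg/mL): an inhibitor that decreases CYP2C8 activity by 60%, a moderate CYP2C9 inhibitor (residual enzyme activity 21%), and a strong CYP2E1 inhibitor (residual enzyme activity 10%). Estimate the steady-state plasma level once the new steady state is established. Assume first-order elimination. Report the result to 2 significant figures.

The CYP2C8 pathway (15% of clearance) drops to 0.4× activity: 0.15 × 0.4 = 0.06.
The CYP2C9 pathway (36% of clearance) falls to 0.21× activity: 0.36 × 0.21 = 0.0756.
The CYP2E1 pathway (16% of clearance) drops to 0.1× activity: 0.16 × 0.1 = 0.016.
Non-CYP routes (33%) are unchanged.
CL_new/CL_old = 0.06 + 0.0756 + 0.016 + 0.33 = 0.4816.
New steady-state plasma level = 57 / 0.4816 = 1.2 × 10² μg/mL (concentration scales inversely with clearance).

1.2 × 10² μg/mL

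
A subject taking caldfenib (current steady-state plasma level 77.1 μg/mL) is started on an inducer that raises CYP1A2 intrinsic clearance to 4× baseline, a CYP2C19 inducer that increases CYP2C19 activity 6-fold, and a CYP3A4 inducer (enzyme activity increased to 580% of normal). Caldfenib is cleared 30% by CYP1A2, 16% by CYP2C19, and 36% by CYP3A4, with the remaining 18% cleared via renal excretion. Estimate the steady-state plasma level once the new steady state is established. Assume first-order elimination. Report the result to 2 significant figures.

17 μg/mL

The CYP1A2 pathway (30% of clearance) rises to 4× activity: 0.3 × 4 = 1.2.
The CYP2C19 pathway (16% of clearance) is boosted to 6× activity: 0.16 × 6 = 0.96.
The CYP3A4 pathway (36% of clearance) rises to 5.8× activity: 0.36 × 5.8 = 2.088.
Non-CYP routes (18%) are unchanged.
New clearance relative to baseline: 1.2 + 0.96 + 2.088 + 0.18 = 4.428.
Dividing the baseline by the relative clearance: 77.1 / 4.428 = 17 μg/mL.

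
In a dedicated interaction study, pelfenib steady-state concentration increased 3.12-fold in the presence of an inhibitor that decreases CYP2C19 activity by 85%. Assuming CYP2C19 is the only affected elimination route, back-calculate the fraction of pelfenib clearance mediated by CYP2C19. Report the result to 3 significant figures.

Let x = fm,CYP2C19. Because steady-state concentration ∝ 1/CL, relative clearance fell to 1/3.12 = 0.3205.
Only the CYP2C19 route changed, so 0.3205 = x·0.15 + (1 − x), giving x = 0.799.

0.799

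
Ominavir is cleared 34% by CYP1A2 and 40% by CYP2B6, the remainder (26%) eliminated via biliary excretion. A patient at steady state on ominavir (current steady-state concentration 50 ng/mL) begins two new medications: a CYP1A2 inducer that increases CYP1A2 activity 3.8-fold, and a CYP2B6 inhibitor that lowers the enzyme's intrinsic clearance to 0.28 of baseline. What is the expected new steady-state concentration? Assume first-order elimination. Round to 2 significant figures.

30 ng/mL

CYP1A2: 0.34 × 3.8 = 1.292
CYP2B6: 0.4 × 0.28 = 0.112
Other: 0.26 (unchanged)
Relative clearance = 1.292 + 0.112 + 0.26 = 1.664.
New steady-state concentration = 50 / 1.664 = 30 ng/mL (concentration scales inversely with clearance).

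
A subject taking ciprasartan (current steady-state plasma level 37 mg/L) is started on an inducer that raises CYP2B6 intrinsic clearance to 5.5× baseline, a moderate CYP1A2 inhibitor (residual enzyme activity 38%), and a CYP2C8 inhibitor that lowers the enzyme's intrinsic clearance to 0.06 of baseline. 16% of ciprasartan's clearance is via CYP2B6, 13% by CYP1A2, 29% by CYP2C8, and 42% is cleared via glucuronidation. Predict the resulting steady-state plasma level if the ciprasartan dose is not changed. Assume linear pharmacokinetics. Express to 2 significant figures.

27 mg/L

CYP2B6: 0.16 × 5.5 = 0.88
CYP1A2: 0.13 × 0.38 = 0.0494
CYP2C8: 0.29 × 0.06 = 0.0174
Other: 0.42 (unchanged)
New clearance relative to baseline: 0.88 + 0.0494 + 0.0174 + 0.42 = 1.3668.
Dividing the baseline by the relative clearance: 37 / 1.3668 = 27 mg/L.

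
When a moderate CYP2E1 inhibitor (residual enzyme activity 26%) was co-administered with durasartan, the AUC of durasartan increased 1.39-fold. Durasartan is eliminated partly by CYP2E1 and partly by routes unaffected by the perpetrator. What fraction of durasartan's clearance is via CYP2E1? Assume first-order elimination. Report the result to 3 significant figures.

0.379

CL'/CL = 1 / 1.39 = 0.7194
0.26·fm + (1 − fm) = 0.7194
fm = (0.7194 − 1) / (0.26 − 1) = 0.379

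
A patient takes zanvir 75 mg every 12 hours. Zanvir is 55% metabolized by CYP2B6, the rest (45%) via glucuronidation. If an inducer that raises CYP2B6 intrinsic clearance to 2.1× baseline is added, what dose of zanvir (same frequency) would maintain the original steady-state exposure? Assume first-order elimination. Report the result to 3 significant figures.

120 mg

The CYP2B6 pathway (55% of clearance) increases to 2.1× activity: 0.55 × 2.1 = 1.155.
Non-CYP routes (45%) are unchanged.
Relative clearance = 1.155 + 0.45 = 1.605.
Css,avg = (dose rate)/CL, so holding Css fixed requires dose ∝ CL: 75 × 1.605 = 120 mg.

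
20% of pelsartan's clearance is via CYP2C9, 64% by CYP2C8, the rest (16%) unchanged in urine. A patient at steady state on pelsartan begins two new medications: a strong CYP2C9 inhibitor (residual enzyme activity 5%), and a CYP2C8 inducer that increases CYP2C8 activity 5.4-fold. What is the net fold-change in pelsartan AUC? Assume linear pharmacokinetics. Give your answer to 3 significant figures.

The CYP2C9 pathway (20% of clearance) falls to 0.05× activity: 0.2 × 0.05 = 0.01.
The CYP2C8 pathway (64% of clearance) rises to 5.4× activity: 0.64 × 5.4 = 3.456.
Non-CYP routes (16%) are unchanged.
CL_new/CL_old = 0.01 + 3.456 + 0.16 = 3.626.
AUC ∝ 1/CL: fold-change = 1 / 3.626 = 0.276.

0.276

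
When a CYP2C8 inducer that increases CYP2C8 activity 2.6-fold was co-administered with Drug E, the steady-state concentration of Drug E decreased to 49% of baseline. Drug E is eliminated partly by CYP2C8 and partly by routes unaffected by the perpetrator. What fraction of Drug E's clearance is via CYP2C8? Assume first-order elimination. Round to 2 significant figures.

0.65

Let fm be the CYP2C8 fraction. New clearance relative to baseline = fm × 2.6 + (1 − fm).
Steady-state concentration ratio = 1 / (new CL fraction), so new CL fraction = 1 / 0.490 = 2.041.
fm × 2.6 + 1 − fm = 2.041  ⇒  fm × (2.6 − 1) = 1.041  ⇒  fm = 0.65.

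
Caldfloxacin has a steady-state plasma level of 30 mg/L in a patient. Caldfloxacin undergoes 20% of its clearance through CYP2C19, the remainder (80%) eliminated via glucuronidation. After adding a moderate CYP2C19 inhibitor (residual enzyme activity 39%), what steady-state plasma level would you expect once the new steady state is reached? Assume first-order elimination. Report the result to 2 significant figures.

34 mg/L

The CYP2C19 pathway (20% of clearance) is reduced to 0.39× activity: 0.2 × 0.39 = 0.078.
The remaining 80% of clearance is unaffected.
New clearance relative to baseline: 0.078 + 0.8 = 0.878.
New steady-state plasma level = baseline ÷ relative clearance = 30 / 0.878 = 34 mg/L.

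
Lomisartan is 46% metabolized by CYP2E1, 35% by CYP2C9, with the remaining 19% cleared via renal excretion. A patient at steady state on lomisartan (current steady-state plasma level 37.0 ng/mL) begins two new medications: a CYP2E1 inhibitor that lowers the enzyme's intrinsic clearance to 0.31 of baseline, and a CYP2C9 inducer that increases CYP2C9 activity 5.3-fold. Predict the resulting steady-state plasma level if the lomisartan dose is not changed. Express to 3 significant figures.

16.9 ng/mL

The CYP2E1 pathway (46% of clearance) drops to 0.31× activity: 0.46 × 0.31 = 0.1426.
The CYP2C9 pathway (35% of clearance) increases to 5.3× activity: 0.35 × 5.3 = 1.855.
The remaining 19% of clearance is unaffected.
Relative clearance = 0.1426 + 1.855 + 0.19 = 2.1876.
New steady-state plasma level = 37.0 / 2.1876 = 16.9 ng/mL (concentration scales inversely with clearance).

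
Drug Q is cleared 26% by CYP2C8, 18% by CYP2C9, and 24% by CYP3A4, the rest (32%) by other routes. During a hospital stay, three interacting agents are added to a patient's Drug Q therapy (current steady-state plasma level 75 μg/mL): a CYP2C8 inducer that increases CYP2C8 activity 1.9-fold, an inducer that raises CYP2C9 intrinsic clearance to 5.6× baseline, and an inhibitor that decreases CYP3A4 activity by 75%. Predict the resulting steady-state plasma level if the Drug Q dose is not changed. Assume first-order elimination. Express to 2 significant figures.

40 μg/mL

The CYP2C8 pathway (26% of clearance) is boosted to 1.9× activity: 0.26 × 1.9 = 0.494.
The CYP2C9 pathway (18% of clearance) increases to 5.6× activity: 0.18 × 5.6 = 1.008.
The CYP3A4 pathway (24% of clearance) falls to 0.25× activity: 0.24 × 0.25 = 0.06.
The remaining 32% of clearance is unaffected.
CL_new/CL_old = 0.494 + 1.008 + 0.06 + 0.32 = 1.882.
Dividing the baseline by the relative clearance: 75 / 1.882 = 40 μg/mL.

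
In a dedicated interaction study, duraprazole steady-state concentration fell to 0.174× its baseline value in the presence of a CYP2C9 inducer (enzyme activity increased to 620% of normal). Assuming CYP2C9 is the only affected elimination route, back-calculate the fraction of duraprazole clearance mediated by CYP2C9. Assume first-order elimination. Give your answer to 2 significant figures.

0.91

Let fm be the CYP2C9 fraction. New clearance relative to baseline = fm × 6.2 + (1 − fm).
Steady-state concentration ratio = 1 / (new CL fraction), so new CL fraction = 1 / 0.174 = 5.747.
fm × 6.2 + 1 − fm = 5.747  ⇒  fm × (6.2 − 1) = 4.747  ⇒  fm = 0.91.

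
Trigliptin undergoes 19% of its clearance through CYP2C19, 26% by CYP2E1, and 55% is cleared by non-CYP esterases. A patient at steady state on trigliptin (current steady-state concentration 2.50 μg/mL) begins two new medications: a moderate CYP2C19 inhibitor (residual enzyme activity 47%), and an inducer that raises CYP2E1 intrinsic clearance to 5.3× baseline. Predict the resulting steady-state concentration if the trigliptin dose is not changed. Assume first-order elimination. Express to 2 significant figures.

The CYP2C19 pathway (19% of clearance) falls to 0.47× activity: 0.19 × 0.47 = 0.0893.
The CYP2E1 pathway (26% of clearance) increases to 5.3× activity: 0.26 × 5.3 = 1.378.
Non-CYP routes (55%) are unchanged.
CL_new/CL_old = 0.0893 + 1.378 + 0.55 = 2.0173.
Steady-state concentration ∝ 1/CL: new value = 2.50 / 2.0173 = 1.2 μg/mL.

1.2 μg/mL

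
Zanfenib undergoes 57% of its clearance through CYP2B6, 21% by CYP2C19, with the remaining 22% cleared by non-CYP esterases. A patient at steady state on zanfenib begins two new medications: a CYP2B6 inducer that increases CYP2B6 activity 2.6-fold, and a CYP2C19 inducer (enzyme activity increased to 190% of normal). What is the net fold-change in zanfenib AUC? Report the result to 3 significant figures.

The CYP2B6 pathway (57% of clearance) increases to 2.6× activity: 0.57 × 2.6 = 1.482.
The CYP2C19 pathway (21% of clearance) rises to 1.9× activity: 0.21 × 1.9 = 0.399.
The remaining 22% of clearance is unaffected.
New clearance relative to baseline: 1.482 + 0.399 + 0.22 = 2.101.
Because AUC varies inversely with clearance, the combined effect is 1 / 2.101 = 0.476.

0.476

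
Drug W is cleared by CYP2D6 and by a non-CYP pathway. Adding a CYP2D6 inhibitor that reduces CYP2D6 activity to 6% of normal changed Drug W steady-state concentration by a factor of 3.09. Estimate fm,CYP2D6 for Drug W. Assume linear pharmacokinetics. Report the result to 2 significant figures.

CL'/CL = 1 / 3.09 = 0.3236
0.06·fm + (1 − fm) = 0.3236
fm = (0.3236 − 1) / (0.06 − 1) = 0.72

0.72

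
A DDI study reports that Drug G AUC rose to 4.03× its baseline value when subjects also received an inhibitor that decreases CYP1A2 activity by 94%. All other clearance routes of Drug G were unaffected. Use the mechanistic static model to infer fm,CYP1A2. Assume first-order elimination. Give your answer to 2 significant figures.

Write x for the fraction cleared via CYP1A2. The observed AUC change means clearance fell to 1/4.03 = 0.2481 of baseline.
Setting x·0.06 + (1 − x) = 0.2481 and solving: x = (0.2481 − 1)/(0.06 − 1) = 0.80.

0.80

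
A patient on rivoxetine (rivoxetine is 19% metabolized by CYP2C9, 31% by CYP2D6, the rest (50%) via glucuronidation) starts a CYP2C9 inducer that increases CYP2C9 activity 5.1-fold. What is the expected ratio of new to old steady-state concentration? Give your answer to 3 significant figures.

0.562

The CYP2C9 pathway (19% of clearance) rises to 5.1× activity: 0.19 × 5.1 = 0.969.
CYP2D6 (31%) and the residual 50% are unaffected.
CL_new/CL_old = 0.969 + 0.31 + 0.5 = 1.779.
Since steady-state concentration ∝ 1/CL, the ratio is 1 / 1.779 = 0.562.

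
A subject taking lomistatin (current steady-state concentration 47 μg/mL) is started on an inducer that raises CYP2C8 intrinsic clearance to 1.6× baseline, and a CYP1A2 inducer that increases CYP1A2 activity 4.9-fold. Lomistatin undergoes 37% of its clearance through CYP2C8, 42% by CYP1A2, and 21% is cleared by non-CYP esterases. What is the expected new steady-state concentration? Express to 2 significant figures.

The CYP2C8 pathway (37% of clearance) rises to 1.6× activity: 0.37 × 1.6 = 0.592.
The CYP1A2 pathway (42% of clearance) is boosted to 4.9× activity: 0.42 × 4.9 = 2.058.
The remaining 21% of clearance is unaffected.
New clearance relative to baseline: 0.592 + 2.058 + 0.21 = 2.86.
Dividing the baseline by the relative clearance: 47 / 2.86 = 16 μg/mL.

16 μg/mL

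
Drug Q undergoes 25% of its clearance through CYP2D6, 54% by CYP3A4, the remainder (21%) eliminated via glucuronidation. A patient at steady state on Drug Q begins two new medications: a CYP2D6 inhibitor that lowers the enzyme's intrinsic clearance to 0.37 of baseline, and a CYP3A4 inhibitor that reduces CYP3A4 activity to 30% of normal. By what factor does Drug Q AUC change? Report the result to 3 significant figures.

2.15

The CYP2D6 pathway (25% of clearance) drops to 0.37× activity: 0.25 × 0.37 = 0.0925.
The CYP3A4 pathway (54% of clearance) is reduced to 0.3× activity: 0.54 × 0.3 = 0.162.
The remaining 21% of clearance is unaffected.
New clearance relative to baseline: 0.0925 + 0.162 + 0.21 = 0.4645.
AUC ∝ 1/CL: fold-change = 1 / 0.4645 = 2.15.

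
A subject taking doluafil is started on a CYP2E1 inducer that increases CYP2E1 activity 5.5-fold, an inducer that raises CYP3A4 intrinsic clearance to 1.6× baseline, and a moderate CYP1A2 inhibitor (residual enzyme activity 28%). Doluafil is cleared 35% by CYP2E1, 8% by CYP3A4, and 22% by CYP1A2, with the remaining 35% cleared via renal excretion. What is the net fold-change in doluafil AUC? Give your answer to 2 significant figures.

The CYP2E1 pathway (35% of clearance) is boosted to 5.5× activity: 0.35 × 5.5 = 1.925.
The CYP3A4 pathway (8% of clearance) is boosted to 1.6× activity: 0.08 × 1.6 = 0.128.
The CYP1A2 pathway (22% of clearance) is reduced to 0.28× activity: 0.22 × 0.28 = 0.0616.
The remaining 35% of clearance is unaffected.
New clearance relative to baseline: 1.925 + 0.128 + 0.0616 + 0.35 = 2.4646.
Net AUC ratio = 1 / 2.4646 = 0.41.

0.41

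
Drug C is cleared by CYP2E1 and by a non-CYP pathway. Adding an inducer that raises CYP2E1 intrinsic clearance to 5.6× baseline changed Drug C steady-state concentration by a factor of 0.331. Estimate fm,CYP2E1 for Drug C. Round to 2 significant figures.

Write x for the fraction cleared via CYP2E1. The observed steady-state concentration change means clearance rose to 1/0.331 = 3.021 of baseline.
Only the CYP2E1 route changed, so 3.021 = x·5.6 + (1 − x), giving x = 0.44.

0.44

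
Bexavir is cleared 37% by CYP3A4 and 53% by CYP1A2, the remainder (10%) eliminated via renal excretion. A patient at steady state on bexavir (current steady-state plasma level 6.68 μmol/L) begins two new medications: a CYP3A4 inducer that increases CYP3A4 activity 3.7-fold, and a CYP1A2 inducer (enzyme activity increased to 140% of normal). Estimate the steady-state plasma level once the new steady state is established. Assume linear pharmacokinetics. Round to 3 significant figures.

The CYP3A4 pathway (37% of clearance) rises to 3.7× activity: 0.37 × 3.7 = 1.369.
The CYP1A2 pathway (53% of clearance) rises to 1.4× activity: 0.53 × 1.4 = 0.742.
Non-CYP routes (10%) are unchanged.
New clearance relative to baseline: 1.369 + 0.742 + 0.1 = 2.211.
New steady-state plasma level = 6.68 / 2.211 = 3.02 μmol/L (concentration scales inversely with clearance).

3.02 μmol/L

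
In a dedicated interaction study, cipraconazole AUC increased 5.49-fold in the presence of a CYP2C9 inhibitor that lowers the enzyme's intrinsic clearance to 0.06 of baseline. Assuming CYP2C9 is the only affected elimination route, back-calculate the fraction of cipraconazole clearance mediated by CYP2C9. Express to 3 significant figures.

0.870

CL'/CL = 1 / 5.49 = 0.1821
0.06·fm + (1 − fm) = 0.1821
fm = (0.1821 − 1) / (0.06 − 1) = 0.870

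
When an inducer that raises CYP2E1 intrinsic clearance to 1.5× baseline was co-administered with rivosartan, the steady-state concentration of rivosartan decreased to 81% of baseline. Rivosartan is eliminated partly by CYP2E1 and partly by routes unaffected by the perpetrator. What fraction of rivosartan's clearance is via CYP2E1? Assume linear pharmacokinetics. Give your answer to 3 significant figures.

Let fm be the CYP2E1 fraction. New clearance relative to baseline = fm × 1.5 + (1 − fm).
Steady-state concentration ratio = 1 / (new CL fraction), so new CL fraction = 1 / 0.810 = 1.235.
fm × 1.5 + 1 − fm = 1.235  ⇒  fm × (1.5 − 1) = 0.2346  ⇒  fm = 0.469.

0.469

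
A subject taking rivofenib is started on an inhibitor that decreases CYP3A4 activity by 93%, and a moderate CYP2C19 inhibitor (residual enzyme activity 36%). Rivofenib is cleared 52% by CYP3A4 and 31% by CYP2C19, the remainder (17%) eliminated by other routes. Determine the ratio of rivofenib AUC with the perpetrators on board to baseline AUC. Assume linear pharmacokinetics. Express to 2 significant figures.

The CYP3A4 pathway (52% of clearance) is reduced to 0.07× activity: 0.52 × 0.07 = 0.0364.
The CYP2C19 pathway (31% of clearance) is reduced to 0.36× activity: 0.31 × 0.36 = 0.1116.
The remaining 17% of clearance is unaffected.
Relative clearance = 0.0364 + 0.1116 + 0.17 = 0.318.
Net AUC ratio = 1 / 0.318 = 3.1.

3.1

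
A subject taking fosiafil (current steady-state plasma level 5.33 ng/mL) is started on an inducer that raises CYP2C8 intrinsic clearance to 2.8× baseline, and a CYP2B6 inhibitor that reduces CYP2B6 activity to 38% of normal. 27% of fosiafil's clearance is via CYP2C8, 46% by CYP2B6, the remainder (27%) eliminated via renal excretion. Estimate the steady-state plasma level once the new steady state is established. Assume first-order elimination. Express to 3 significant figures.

CYP2C8: 0.27 × 2.8 = 0.756
CYP2B6: 0.46 × 0.38 = 0.1748
Other: 0.27 (unchanged)
Relative clearance = 0.756 + 0.1748 + 0.27 = 1.2008.
Dividing the baseline by the relative clearance: 5.33 / 1.2008 = 4.44 ng/mL.

4.44 ng/mL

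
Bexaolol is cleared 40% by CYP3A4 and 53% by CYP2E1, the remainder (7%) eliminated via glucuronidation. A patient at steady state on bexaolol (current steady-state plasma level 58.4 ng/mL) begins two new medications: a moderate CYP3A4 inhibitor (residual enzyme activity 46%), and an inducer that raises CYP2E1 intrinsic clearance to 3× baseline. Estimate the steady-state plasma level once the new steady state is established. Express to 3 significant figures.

31.7 ng/mL

The CYP3A4 pathway (40% of clearance) drops to 0.46× activity: 0.4 × 0.46 = 0.184.
The CYP2E1 pathway (53% of clearance) rises to 3× activity: 0.53 × 3 = 1.59.
The remaining 7% of clearance is unaffected.
Relative clearance = 0.184 + 1.59 + 0.07 = 1.844.
Steady-state plasma level ∝ 1/CL: new value = 58.4 / 1.844 = 31.7 ng/mL.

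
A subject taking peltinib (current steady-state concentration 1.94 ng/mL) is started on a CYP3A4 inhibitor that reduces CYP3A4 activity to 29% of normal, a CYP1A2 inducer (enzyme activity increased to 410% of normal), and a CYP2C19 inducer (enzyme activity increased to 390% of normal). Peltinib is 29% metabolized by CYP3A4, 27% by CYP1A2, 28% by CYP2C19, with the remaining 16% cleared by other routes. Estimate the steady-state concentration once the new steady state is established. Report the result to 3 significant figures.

0.794 ng/mL

The CYP3A4 pathway (29% of clearance) falls to 0.29× activity: 0.29 × 0.29 = 0.0841.
The CYP1A2 pathway (27% of clearance) is boosted to 4.1× activity: 0.27 × 4.1 = 1.107.
The CYP2C19 pathway (28% of clearance) is boosted to 3.9× activity: 0.28 × 3.9 = 1.092.
The remaining 16% of clearance is unaffected.
CL_new/CL_old = 0.0841 + 1.107 + 1.092 + 0.16 = 2.4431.
New steady-state concentration = 1.94 / 2.4431 = 0.794 ng/mL (concentration scales inversely with clearance).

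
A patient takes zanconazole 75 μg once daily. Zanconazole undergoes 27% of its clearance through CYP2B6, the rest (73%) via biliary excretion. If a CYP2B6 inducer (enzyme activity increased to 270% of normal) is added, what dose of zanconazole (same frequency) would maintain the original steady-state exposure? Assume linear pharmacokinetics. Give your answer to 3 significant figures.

109 μg

The CYP2B6 pathway (27% of clearance) is boosted to 2.7× activity: 0.27 × 2.7 = 0.729.
Non-CYP routes (73%) are unchanged.
Relative clearance = 0.729 + 0.73 = 1.459.
To maintain the same steady-state level, dose must scale with clearance: new dose = 75 × 1.459 = 109 μg.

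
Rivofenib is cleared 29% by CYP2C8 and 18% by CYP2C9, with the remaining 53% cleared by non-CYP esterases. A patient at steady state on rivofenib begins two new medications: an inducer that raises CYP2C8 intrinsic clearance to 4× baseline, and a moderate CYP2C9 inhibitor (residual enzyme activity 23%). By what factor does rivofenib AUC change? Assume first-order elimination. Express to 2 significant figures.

0.58

CYP2C8: 0.29 × 4 = 1.16
CYP2C9: 0.18 × 0.23 = 0.0414
Other: 0.53 (unchanged)
New clearance relative to baseline: 1.16 + 0.0414 + 0.53 = 1.7314.
AUC ∝ 1/CL: fold-change = 1 / 1.7314 = 0.58.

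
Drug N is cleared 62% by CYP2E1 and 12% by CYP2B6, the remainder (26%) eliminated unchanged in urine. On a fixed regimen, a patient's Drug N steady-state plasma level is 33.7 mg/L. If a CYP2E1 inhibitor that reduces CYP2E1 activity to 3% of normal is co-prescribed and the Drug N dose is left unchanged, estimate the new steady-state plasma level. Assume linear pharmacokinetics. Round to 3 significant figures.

84.5 mg/L

The CYP2E1 pathway (62% of clearance) is reduced to 0.03× activity: 0.62 × 0.03 = 0.0186.
CYP2B6 (12%) and the residual 26% are unaffected.
CL_new/CL_old = 0.0186 + 0.12 + 0.26 = 0.3986.
New steady-state plasma level = baseline ÷ relative clearance = 33.7 / 0.3986 = 84.5 mg/L.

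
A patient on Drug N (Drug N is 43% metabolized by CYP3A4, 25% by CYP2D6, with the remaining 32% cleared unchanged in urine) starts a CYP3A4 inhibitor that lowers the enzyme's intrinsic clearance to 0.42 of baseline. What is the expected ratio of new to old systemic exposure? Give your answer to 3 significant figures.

The CYP3A4 pathway (43% of clearance) is reduced to 0.42× activity: 0.43 × 0.42 = 0.1806.
CYP2D6 (25%) and the residual 32% are unaffected.
New clearance relative to baseline: 0.1806 + 0.25 + 0.32 = 0.7506.
Since systemic exposure ∝ 1/CL, the ratio is 1 / 0.7506 = 1.33.

1.33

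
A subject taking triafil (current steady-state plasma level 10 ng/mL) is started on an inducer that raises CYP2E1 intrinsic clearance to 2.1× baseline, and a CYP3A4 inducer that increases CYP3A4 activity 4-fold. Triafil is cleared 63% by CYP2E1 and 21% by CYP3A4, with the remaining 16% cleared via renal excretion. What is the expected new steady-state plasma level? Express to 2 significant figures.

CYP2E1: 0.63 × 2.1 = 1.323
CYP3A4: 0.21 × 4 = 0.84
Other: 0.16 (unchanged)
Relative clearance = 1.323 + 0.84 + 0.16 = 2.323.
New steady-state plasma level = 10 / 2.323 = 4.3 ng/mL (concentration scales inversely with clearance).

4.3 ng/mL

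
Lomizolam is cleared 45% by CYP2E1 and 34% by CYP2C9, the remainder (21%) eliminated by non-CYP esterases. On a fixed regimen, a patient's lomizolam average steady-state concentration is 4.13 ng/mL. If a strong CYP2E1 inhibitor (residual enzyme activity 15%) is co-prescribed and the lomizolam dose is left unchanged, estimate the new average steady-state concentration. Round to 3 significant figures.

6.69 ng/mL

The CYP2E1 pathway (45% of clearance) is reduced to 0.15× activity: 0.45 × 0.15 = 0.0675.
CYP2C9 (34%) and the residual 21% are unaffected.
New clearance relative to baseline: 0.0675 + 0.34 + 0.21 = 0.6175.
With dosing unchanged, average steady-state concentration scales as 1/CL: 4.13 / 0.6175 = 6.69 ng/mL.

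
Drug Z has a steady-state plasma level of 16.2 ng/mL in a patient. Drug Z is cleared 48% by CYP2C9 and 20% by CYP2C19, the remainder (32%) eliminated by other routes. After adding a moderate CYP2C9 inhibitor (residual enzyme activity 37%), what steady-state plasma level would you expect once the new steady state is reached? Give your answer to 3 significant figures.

The CYP2C9 pathway (48% of clearance) falls to 0.37× activity: 0.48 × 0.37 = 0.1776.
CYP2C19 (20%) and the residual 32% are unaffected.
New clearance relative to baseline: 0.1776 + 0.2 + 0.32 = 0.6976.
New steady-state plasma level = baseline ÷ relative clearance = 16.2 / 0.6976 = 23.2 ng/mL.

23.2 ng/mL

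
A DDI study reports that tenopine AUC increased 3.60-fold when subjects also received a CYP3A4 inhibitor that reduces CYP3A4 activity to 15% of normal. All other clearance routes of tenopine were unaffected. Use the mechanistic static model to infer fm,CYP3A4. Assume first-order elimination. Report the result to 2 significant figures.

0.85

Let x = fm,CYP3A4. Because AUC ∝ 1/CL, relative clearance fell to 1/3.60 = 0.2778.
Only the CYP3A4 route changed, so 0.2778 = x·0.15 + (1 − x), giving x = 0.85.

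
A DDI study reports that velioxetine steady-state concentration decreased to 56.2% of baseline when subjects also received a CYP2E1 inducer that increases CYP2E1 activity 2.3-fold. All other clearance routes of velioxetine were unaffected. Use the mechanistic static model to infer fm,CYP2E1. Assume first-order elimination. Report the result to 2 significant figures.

CL'/CL = 1 / 0.562 = 1.779
2.3·fm + (1 − fm) = 1.779
fm = (1.779 − 1) / (2.3 − 1) = 0.60

0.60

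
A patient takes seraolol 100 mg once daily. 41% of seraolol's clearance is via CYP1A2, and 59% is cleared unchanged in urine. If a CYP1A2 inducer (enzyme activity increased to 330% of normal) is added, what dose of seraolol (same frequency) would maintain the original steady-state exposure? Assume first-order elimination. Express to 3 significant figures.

194 mg

CYP1A2: 0.41 × 3.3 = 1.353
Other: 0.59 (unchanged)
New clearance relative to baseline: 1.353 + 0.59 = 1.943.
Exposure is unchanged when dose changes in proportion to clearance. New dose = 100 mg × 1.943 = 194 mg.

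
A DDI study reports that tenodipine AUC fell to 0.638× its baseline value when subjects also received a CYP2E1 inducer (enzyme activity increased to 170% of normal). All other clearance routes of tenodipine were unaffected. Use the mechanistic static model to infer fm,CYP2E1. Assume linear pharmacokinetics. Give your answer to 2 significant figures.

Let fm be the CYP2E1 fraction. New clearance relative to baseline = fm × 1.7 + (1 − fm).
AUC ratio = 1 / (new CL fraction), so new CL fraction = 1 / 0.638 = 1.567.
fm × 1.7 + 1 − fm = 1.567  ⇒  fm × (1.7 − 1) = 0.5674  ⇒  fm = 0.81.

0.81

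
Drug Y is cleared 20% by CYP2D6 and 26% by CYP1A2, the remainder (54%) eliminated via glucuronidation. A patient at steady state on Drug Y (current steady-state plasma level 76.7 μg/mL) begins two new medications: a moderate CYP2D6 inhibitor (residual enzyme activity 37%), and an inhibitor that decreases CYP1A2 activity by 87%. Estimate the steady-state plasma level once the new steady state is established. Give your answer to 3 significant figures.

118 μg/mL

CYP2D6: 0.2 × 0.37 = 0.074
CYP1A2: 0.26 × 0.13 = 0.0338
Other: 0.54 (unchanged)
CL_new/CL_old = 0.074 + 0.0338 + 0.54 = 0.6478.
New steady-state plasma level = 76.7 / 0.6478 = 118 μg/mL (concentration scales inversely with clearance).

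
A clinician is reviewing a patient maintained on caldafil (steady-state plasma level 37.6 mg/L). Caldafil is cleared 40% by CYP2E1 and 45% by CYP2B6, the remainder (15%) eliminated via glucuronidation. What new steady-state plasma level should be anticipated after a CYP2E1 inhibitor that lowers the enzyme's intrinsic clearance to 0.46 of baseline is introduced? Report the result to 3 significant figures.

48.0 mg/L

The CYP2E1 pathway (40% of clearance) drops to 0.46× activity: 0.4 × 0.46 = 0.184.
CYP2B6 (45%) and the residual 15% are unaffected.
New clearance relative to baseline: 0.184 + 0.45 + 0.15 = 0.784.
Steady-state plasma level ∝ 1/CL, so new value = 37.6 / 0.784 = 48.0 mg/L.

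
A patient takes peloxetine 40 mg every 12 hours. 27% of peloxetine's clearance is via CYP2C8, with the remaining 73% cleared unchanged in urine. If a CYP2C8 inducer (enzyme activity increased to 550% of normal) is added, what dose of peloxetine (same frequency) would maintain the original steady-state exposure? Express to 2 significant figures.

89 mg

The CYP2C8 pathway (27% of clearance) is boosted to 5.5× activity: 0.27 × 5.5 = 1.485.
Non-CYP routes (73%) are unchanged.
CL_new/CL_old = 1.485 + 0.73 = 2.215.
Exposure is unchanged when dose changes in proportion to clearance. New dose = 40 mg × 2.215 = 89 mg.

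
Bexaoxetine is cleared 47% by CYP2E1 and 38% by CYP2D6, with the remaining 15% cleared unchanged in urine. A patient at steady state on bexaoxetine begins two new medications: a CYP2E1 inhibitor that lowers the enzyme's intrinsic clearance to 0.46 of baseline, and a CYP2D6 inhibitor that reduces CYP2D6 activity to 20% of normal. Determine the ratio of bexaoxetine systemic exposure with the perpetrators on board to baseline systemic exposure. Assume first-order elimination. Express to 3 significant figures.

2.26

The CYP2E1 pathway (47% of clearance) drops to 0.46× activity: 0.47 × 0.46 = 0.2162.
The CYP2D6 pathway (38% of clearance) falls to 0.2× activity: 0.38 × 0.2 = 0.076.
The remaining 15% of clearance is unaffected.
New clearance relative to baseline: 0.2162 + 0.076 + 0.15 = 0.4422.
Because systemic exposure varies inversely with clearance, the combined effect is 1 / 0.4422 = 2.26.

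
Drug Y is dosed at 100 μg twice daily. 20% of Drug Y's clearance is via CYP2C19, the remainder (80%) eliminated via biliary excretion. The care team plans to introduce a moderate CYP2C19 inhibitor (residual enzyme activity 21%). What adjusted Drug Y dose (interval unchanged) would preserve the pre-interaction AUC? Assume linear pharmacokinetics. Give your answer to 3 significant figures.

The CYP2C19 pathway (20% of clearance) is reduced to 0.21× activity: 0.2 × 0.21 = 0.042.
Non-CYP routes (80%) are unchanged.
New clearance relative to baseline: 0.042 + 0.8 = 0.842.
Css,avg = (dose rate)/CL, so holding Css fixed requires dose ∝ CL: 100 × 0.842 = 84.2 μg.

84.2 μg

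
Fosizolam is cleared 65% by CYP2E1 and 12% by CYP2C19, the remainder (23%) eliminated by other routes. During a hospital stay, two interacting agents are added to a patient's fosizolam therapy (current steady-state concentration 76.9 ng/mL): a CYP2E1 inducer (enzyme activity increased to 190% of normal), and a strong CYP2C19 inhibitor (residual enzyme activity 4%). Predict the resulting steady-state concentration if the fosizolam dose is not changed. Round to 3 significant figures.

The CYP2E1 pathway (65% of clearance) increases to 1.9× activity: 0.65 × 1.9 = 1.235.
The CYP2C19 pathway (12% of clearance) falls to 0.04× activity: 0.12 × 0.04 = 0.0048.
Non-CYP routes (23%) are unchanged.
New clearance relative to baseline: 1.235 + 0.0048 + 0.23 = 1.4698.
Steady-state concentration ∝ 1/CL: new value = 76.9 / 1.4698 = 52.3 ng/mL.

52.3 ng/mL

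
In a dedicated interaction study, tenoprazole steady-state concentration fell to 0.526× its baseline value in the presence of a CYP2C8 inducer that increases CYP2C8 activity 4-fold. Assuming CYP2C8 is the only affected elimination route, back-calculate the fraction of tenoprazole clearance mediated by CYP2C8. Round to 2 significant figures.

CL'/CL = 1 / 0.526 = 1.901
4·fm + (1 − fm) = 1.901
fm = (1.901 − 1) / (4 − 1) = 0.30

0.30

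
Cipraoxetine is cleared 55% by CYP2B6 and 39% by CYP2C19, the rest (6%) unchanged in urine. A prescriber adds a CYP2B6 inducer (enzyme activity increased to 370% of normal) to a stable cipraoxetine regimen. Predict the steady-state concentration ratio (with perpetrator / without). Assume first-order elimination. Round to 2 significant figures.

The CYP2B6 pathway (55% of clearance) is boosted to 3.7× activity: 0.55 × 3.7 = 2.035.
CYP2C19 (39%) and the residual 6% are unaffected.
Relative clearance = 2.035 + 0.39 + 0.06 = 2.485.
Since steady-state concentration ∝ 1/CL, the ratio is 1 / 2.485 = 0.40.

0.40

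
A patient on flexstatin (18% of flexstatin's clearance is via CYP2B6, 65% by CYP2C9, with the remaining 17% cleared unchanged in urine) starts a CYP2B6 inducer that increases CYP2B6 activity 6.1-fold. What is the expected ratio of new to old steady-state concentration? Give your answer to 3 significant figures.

The CYP2B6 pathway (18% of clearance) is boosted to 6.1× activity: 0.18 × 6.1 = 1.098.
CYP2C9 (65%) and the residual 17% are unaffected.
Relative clearance = 1.098 + 0.65 + 0.17 = 1.918.
Steady-state concentration ratio = CL_old/CL_new = 1 / 1.918 = 0.521.

0.521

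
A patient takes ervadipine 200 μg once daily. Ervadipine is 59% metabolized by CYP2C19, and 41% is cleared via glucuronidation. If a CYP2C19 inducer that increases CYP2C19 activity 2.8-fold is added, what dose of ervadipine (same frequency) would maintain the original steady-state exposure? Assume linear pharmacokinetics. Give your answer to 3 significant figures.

The CYP2C19 pathway (59% of clearance) increases to 2.8× activity: 0.59 × 2.8 = 1.652.
Non-CYP routes (41%) are unchanged.
New clearance relative to baseline: 1.652 + 0.41 = 2.062.
Css,avg = (dose rate)/CL, so holding Css fixed requires dose ∝ CL: 200 × 2.062 = 412 μg.

412 μg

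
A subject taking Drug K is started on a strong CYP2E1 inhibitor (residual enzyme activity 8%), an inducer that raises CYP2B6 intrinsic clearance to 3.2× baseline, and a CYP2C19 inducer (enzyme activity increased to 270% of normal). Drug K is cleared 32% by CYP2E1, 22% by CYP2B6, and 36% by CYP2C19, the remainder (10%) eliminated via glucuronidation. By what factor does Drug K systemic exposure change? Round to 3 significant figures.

CYP2E1: 0.32 × 0.08 = 0.0256
CYP2B6: 0.22 × 3.2 = 0.704
CYP2C19: 0.36 × 2.7 = 0.972
Other: 0.1 (unchanged)
CL_new/CL_old = 0.0256 + 0.704 + 0.972 + 0.1 = 1.8016.
Because systemic exposure varies inversely with clearance, the combined effect is 1 / 1.8016 = 0.555.

0.555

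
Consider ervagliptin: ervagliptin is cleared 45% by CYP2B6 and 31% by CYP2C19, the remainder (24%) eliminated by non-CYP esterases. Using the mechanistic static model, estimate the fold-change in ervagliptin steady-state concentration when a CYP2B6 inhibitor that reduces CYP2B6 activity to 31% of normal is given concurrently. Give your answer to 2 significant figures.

The CYP2B6 pathway (45% of clearance) falls to 0.31× activity: 0.45 × 0.31 = 0.1395.
CYP2C19 (31%) and the residual 24% are unaffected.
New clearance relative to baseline: 0.1395 + 0.31 + 0.24 = 0.6895.
Steady-state concentration ratio = CL_old/CL_new = 1 / 0.6895 = 1.5.

1.5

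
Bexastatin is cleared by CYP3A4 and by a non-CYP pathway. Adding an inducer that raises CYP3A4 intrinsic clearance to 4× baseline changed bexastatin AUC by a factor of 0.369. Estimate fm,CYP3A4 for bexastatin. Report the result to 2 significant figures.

CL'/CL = 1 / 0.369 = 2.71
4·fm + (1 − fm) = 2.71
fm = (2.71 − 1) / (4 − 1) = 0.57

0.57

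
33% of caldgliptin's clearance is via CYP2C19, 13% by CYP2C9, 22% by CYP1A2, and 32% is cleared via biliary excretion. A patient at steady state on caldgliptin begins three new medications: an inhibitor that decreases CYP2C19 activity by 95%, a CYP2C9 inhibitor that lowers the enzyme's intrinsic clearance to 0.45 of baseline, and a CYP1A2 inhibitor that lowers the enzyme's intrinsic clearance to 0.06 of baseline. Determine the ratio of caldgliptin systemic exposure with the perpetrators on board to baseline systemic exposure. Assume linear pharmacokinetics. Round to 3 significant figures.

CYP2C19: 0.33 × 0.05 = 0.0165
CYP2C9: 0.13 × 0.45 = 0.0585
CYP1A2: 0.22 × 0.06 = 0.0132
Other: 0.32 (unchanged)
CL_new/CL_old = 0.0165 + 0.0585 + 0.0132 + 0.32 = 0.4082.
Because systemic exposure varies inversely with clearance, the combined effect is 1 / 0.4082 = 2.45.

2.45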